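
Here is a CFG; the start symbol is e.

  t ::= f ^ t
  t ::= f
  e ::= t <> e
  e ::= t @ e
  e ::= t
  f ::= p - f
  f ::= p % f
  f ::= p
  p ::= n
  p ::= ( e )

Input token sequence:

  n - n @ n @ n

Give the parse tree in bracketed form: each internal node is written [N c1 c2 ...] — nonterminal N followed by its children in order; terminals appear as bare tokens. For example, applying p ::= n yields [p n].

e
t @ e
f @ e
p - f @ e
n - f @ e
n - p @ e
n - n @ e
n - n @ t @ e
n - n @ f @ e
n - n @ p @ e
n - n @ n @ e
n - n @ n @ t
n - n @ n @ f
n - n @ n @ p
n - n @ n @ n

[e [t [f [p n] - [f [p n]]]] @ [e [t [f [p n]]] @ [e [t [f [p n]]]]]]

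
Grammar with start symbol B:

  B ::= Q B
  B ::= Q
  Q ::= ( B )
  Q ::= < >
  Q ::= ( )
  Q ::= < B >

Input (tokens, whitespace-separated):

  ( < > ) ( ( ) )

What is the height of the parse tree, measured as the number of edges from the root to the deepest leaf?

[B [Q ( [B [Q < >]] )] [B [Q ( [B [Q ( )]] )]]]

5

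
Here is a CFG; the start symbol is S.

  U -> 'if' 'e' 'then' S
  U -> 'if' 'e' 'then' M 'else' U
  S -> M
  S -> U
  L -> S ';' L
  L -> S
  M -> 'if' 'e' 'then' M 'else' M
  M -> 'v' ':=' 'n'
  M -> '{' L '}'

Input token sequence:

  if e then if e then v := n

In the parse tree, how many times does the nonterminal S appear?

3

[S [U if e then [S [U if e then [S [M v := n]]]]]]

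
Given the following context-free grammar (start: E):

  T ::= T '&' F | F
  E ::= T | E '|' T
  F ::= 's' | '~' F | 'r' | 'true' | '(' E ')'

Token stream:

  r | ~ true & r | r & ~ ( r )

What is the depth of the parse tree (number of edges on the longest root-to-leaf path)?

[E [E [E [T [F r]]] | [T [T [F ~ [F true]]] & [F r]]] | [T [T [F r]] & [F ~ [F ( [E [T [F r]]] )]]]]

7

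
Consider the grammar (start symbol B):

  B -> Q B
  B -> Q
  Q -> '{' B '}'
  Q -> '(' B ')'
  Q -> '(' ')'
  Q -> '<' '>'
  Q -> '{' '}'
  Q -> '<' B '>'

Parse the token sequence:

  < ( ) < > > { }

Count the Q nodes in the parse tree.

4

[B [Q < [B [Q ( )] [B [Q < >]]] >] [B [Q { }]]]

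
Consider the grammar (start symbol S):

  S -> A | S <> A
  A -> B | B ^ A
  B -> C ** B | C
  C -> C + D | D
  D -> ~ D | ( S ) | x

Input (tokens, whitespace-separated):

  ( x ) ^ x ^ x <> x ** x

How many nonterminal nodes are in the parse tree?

26

[S [S [A [B [C [D ( [S [A [B [C [D x]]]]] )]]] ^ [A [B [C [D x]]] ^ [A [B [C [D x]]]]]]] <> [A [B [C [D x]] ** [B [C [D x]]]]]]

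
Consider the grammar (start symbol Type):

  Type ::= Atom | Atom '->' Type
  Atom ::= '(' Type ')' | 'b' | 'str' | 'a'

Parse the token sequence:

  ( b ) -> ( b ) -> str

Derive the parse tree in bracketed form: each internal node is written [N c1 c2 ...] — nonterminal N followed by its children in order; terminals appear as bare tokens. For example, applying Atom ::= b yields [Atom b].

Type
Atom -> Type
( Type ) -> Type
( Atom ) -> Type
( b ) -> Type
( b ) -> Atom -> Type
( b ) -> ( Type ) -> Type
( b ) -> ( Atom ) -> Type
( b ) -> ( b ) -> Type
( b ) -> ( b ) -> Atom
( b ) -> ( b ) -> str

[Type [Atom ( [Type [Atom b]] )] -> [Type [Atom ( [Type [Atom b]] )] -> [Type [Atom str]]]]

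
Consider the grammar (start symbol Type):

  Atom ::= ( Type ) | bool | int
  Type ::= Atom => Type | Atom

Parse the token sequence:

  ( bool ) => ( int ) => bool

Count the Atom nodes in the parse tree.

[Type [Atom ( [Type [Atom bool]] )] => [Type [Atom ( [Type [Atom int]] )] => [Type [Atom bool]]]]

5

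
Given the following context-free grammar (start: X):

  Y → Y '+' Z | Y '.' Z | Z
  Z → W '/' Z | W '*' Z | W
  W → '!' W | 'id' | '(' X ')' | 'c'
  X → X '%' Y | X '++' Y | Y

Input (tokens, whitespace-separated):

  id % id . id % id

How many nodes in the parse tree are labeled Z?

[X [X [X [Y [Z [W id]]]] % [Y [Y [Z [W id]]] . [Z [W id]]]] % [Y [Z [W id]]]]

4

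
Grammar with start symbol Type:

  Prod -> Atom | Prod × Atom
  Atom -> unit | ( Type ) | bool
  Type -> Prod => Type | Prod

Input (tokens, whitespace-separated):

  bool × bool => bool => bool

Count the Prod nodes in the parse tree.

4

[Type [Prod [Prod [Atom bool]] × [Atom bool]] => [Type [Prod [Atom bool]] => [Type [Prod [Atom bool]]]]]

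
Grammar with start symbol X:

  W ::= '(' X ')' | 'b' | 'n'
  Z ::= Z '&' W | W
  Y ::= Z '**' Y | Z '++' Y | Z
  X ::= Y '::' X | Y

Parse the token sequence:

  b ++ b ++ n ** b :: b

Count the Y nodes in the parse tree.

5

[X [Y [Z [W b]] ++ [Y [Z [W b]] ++ [Y [Z [W n]] ** [Y [Z [W b]]]]]] :: [X [Y [Z [W b]]]]]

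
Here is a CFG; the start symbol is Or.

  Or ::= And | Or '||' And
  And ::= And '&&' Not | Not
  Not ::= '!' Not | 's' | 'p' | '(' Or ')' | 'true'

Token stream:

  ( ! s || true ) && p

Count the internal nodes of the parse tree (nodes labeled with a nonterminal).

[Or [And [And [Not ( [Or [Or [And [Not ! [Not s]]]] || [And [Not true]]] )]] && [Not p]]]

12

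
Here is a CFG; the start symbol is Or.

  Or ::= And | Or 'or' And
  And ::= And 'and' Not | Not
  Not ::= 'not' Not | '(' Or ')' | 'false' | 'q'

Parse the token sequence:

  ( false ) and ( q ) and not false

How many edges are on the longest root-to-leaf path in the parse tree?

8

[Or [And [And [And [Not ( [Or [And [Not false]]] )]] and [Not ( [Or [And [Not q]]] )]] and [Not not [Not false]]]]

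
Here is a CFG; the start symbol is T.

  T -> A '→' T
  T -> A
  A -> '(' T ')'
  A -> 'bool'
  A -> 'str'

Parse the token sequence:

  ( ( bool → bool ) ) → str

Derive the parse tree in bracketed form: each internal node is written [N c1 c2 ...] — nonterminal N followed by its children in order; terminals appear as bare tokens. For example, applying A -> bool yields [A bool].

[T [A ( [T [A ( [T [A bool] → [T [A bool]]] )]] )] → [T [A str]]]

T
A → T
( T ) → T
( A ) → T
( ( T ) ) → T
( ( A → T ) ) → T
( ( bool → T ) ) → T
( ( bool → A ) ) → T
( ( bool → bool ) ) → T
( ( bool → bool ) ) → A
( ( bool → bool ) ) → str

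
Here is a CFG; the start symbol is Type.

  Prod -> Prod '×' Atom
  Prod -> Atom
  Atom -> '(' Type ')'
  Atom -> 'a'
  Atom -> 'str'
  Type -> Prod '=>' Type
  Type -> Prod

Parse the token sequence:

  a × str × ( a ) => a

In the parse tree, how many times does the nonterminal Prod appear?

5

[Type [Prod [Prod [Prod [Atom a]] × [Atom str]] × [Atom ( [Type [Prod [Atom a]]] )]] => [Type [Prod [Atom a]]]]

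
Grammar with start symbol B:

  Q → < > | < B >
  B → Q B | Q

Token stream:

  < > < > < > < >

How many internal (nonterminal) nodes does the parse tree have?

8

[B [Q < >] [B [Q < >] [B [Q < >] [B [Q < >]]]]]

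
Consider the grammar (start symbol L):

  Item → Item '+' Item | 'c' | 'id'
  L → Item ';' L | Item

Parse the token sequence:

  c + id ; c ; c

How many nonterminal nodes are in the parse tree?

8

[L [Item [Item c] + [Item id]] ; [L [Item c] ; [L [Item c]]]]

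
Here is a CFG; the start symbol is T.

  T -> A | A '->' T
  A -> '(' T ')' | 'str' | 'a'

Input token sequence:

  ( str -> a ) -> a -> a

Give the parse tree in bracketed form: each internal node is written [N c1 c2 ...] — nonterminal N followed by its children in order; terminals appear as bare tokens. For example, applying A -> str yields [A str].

[T [A ( [T [A str] -> [T [A a]]] )] -> [T [A a] -> [T [A a]]]]

T
A -> T
( T ) -> T
( A -> T ) -> T
( str -> T ) -> T
( str -> A ) -> T
( str -> a ) -> T
( str -> a ) -> A -> T
( str -> a ) -> a -> T
( str -> a ) -> a -> A
( str -> a ) -> a -> a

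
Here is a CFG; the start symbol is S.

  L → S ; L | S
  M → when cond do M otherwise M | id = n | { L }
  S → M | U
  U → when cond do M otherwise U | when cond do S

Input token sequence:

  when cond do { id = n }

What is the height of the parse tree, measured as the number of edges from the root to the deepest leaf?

7

[S [U when cond do [S [M { [L [S [M id = n]]] }]]]]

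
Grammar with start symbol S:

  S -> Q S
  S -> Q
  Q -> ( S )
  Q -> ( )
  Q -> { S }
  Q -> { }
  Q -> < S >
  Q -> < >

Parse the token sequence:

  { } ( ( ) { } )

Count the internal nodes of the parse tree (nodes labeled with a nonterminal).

8

[S [Q { }] [S [Q ( [S [Q ( )] [S [Q { }]]] )]]]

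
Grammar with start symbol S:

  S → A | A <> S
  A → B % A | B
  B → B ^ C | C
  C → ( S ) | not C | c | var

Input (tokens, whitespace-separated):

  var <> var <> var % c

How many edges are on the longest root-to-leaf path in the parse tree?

7

[S [A [B [C var]]] <> [S [A [B [C var]]] <> [S [A [B [C var]] % [A [B [C c]]]]]]]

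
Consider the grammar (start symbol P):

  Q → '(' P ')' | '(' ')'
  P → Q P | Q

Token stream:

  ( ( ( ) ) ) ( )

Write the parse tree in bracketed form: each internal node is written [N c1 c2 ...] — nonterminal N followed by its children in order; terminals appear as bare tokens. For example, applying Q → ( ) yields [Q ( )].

P
Q P
( P ) P
( Q ) P
( ( P ) ) P
( ( Q ) ) P
( ( ( ) ) ) P
( ( ( ) ) ) Q
( ( ( ) ) ) ( )

[P [Q ( [P [Q ( [P [Q ( )]] )]] )] [P [Q ( )]]]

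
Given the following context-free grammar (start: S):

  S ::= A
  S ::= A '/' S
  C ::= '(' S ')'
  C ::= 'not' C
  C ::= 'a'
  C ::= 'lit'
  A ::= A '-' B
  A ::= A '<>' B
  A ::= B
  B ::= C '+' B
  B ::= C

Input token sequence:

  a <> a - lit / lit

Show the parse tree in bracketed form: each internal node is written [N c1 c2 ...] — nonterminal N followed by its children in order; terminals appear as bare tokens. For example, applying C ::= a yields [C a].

[S [A [A [A [B [C a]]] <> [B [C a]]] - [B [C lit]]] / [S [A [B [C lit]]]]]

S
A / S
A - B / S
A <> B - B / S
B <> B - B / S
C <> B - B / S
a <> B - B / S
a <> C - B / S
a <> a - B / S
a <> a - C / S
a <> a - lit / S
a <> a - lit / A
a <> a - lit / B
a <> a - lit / C
a <> a - lit / lit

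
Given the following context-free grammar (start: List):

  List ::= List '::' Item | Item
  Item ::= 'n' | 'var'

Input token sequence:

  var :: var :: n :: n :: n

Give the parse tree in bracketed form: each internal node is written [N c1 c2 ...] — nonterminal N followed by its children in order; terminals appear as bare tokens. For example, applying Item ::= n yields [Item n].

[List [List [List [List [List [Item var]] :: [Item var]] :: [Item n]] :: [Item n]] :: [Item n]]

List
List :: Item
List :: Item :: Item
List :: Item :: Item :: Item
List :: Item :: Item :: Item :: Item
Item :: Item :: Item :: Item :: Item
var :: Item :: Item :: Item :: Item
var :: var :: Item :: Item :: Item
var :: var :: n :: Item :: Item
var :: var :: n :: n :: Item
var :: var :: n :: n :: n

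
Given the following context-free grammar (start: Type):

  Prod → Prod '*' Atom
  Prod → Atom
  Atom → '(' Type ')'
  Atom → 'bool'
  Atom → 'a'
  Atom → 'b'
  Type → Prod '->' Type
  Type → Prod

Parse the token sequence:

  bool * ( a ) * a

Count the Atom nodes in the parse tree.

[Type [Prod [Prod [Prod [Atom bool]] * [Atom ( [Type [Prod [Atom a]]] )]] * [Atom a]]]

4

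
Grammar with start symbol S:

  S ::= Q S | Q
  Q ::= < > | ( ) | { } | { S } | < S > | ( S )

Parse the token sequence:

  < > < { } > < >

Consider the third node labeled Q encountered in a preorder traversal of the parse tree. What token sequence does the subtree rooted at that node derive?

[S [Q < >] [S [Q < [S [Q { }]] >] [S [Q < >]]]]

{ }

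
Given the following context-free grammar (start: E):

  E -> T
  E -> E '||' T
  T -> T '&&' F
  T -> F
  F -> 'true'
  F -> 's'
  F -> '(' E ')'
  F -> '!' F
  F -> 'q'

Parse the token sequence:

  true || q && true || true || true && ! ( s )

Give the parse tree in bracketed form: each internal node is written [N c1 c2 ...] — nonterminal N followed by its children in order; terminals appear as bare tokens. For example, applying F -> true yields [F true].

[E [E [E [E [T [F true]]] || [T [T [F q]] && [F true]]] || [T [F true]]] || [T [T [F true]] && [F ! [F ( [E [T [F s]]] )]]]]

E
E || T
E || T || T
E || T || T || T
T || T || T || T
F || T || T || T
true || T || T || T
true || T && F || T || T
true || F && F || T || T
true || q && F || T || T
true || q && true || T || T
true || q && true || F || T
true || q && true || true || T
true || q && true || true || T && F
true || q && true || true || F && F
true || q && true || true || true && F
true || q && true || true || true && ! F
true || q && true || true || true && ! ( E )
true || q && true || true || true && ! ( T )
true || q && true || true || true && ! ( F )
true || q && true || true || true && ! ( s )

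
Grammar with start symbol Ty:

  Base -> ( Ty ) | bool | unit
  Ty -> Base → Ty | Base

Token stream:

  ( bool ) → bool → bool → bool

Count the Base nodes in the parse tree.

[Ty [Base ( [Ty [Base bool]] )] → [Ty [Base bool] → [Ty [Base bool] → [Ty [Base bool]]]]]

5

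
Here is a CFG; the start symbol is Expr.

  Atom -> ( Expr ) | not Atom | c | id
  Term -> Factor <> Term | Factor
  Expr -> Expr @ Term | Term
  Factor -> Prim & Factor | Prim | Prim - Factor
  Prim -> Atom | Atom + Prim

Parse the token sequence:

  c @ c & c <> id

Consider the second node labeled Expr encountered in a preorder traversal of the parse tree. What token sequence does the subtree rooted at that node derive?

[Expr [Expr [Term [Factor [Prim [Atom c]]]]] @ [Term [Factor [Prim [Atom c]] & [Factor [Prim [Atom c]]]] <> [Term [Factor [Prim [Atom id]]]]]]

c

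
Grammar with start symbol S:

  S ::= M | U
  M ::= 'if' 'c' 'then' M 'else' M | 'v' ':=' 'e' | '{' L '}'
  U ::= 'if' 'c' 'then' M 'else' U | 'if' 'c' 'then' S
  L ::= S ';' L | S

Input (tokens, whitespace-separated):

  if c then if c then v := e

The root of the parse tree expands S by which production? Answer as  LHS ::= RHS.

[S [U if c then [S [U if c then [S [M v := e]]]]]]

S ::= U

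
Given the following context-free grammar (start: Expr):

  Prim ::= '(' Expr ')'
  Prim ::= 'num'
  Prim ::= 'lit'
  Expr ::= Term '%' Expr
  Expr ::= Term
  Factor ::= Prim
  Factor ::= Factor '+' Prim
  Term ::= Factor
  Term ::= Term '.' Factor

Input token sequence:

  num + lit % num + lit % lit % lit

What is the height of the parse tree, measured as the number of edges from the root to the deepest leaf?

[Expr [Term [Factor [Factor [Prim num]] + [Prim lit]]] % [Expr [Term [Factor [Factor [Prim num]] + [Prim lit]]] % [Expr [Term [Factor [Prim lit]]] % [Expr [Term [Factor [Prim lit]]]]]]]

7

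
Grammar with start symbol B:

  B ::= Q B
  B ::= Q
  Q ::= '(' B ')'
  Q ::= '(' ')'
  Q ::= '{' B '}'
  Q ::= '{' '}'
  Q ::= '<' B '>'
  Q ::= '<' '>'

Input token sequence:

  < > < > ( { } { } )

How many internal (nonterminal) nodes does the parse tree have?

10

[B [Q < >] [B [Q < >] [B [Q ( [B [Q { }] [B [Q { }]]] )]]]]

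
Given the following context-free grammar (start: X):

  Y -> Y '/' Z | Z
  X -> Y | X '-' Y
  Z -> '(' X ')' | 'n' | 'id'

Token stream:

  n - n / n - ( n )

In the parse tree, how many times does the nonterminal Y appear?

[X [X [X [Y [Z n]]] - [Y [Y [Z n]] / [Z n]]] - [Y [Z ( [X [Y [Z n]]] )]]]

5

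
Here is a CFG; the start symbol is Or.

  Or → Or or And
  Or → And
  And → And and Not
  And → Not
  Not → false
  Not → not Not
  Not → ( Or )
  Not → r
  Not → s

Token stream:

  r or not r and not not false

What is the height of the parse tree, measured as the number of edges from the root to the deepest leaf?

[Or [Or [And [Not r]]] or [And [And [Not not [Not r]]] and [Not not [Not not [Not false]]]]]

5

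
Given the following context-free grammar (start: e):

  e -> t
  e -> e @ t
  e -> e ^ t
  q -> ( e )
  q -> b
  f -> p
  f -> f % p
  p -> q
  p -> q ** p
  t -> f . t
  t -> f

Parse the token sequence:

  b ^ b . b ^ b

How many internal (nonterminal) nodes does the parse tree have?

19

[e [e [e [t [f [p [q b]]]]] ^ [t [f [p [q b]]] . [t [f [p [q b]]]]]] ^ [t [f [p [q b]]]]]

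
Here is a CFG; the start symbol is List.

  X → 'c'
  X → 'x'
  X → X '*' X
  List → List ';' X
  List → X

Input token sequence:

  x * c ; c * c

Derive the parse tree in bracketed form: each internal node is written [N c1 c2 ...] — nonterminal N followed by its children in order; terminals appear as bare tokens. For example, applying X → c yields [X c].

[List [List [X [X x] * [X c]]] ; [X [X c] * [X c]]]

List
List ; X
X ; X
X * X ; X
x * X ; X
x * c ; X
x * c ; X * X
x * c ; c * X
x * c ; c * c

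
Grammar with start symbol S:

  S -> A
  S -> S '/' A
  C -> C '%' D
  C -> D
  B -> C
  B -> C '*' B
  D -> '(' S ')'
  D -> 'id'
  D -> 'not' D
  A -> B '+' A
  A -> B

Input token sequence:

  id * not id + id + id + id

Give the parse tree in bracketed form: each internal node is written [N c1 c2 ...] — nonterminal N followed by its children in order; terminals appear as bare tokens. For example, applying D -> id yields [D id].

S
A
B + A
C * B + A
D * B + A
id * B + A
id * C + A
id * D + A
id * not D + A
id * not id + A
id * not id + B + A
id * not id + C + A
id * not id + D + A
id * not id + id + A
id * not id + id + B + A
id * not id + id + C + A
id * not id + id + D + A
id * not id + id + id + A
id * not id + id + id + B
id * not id + id + id + C
id * not id + id + id + D
id * not id + id + id + id

[S [A [B [C [D id]] * [B [C [D not [D id]]]]] + [A [B [C [D id]]] + [A [B [C [D id]]] + [A [B [C [D id]]]]]]]]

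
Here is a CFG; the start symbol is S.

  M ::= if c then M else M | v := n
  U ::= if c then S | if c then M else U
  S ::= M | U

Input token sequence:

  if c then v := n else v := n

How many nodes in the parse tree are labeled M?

3

[S [M if c then [M v := n] else [M v := n]]]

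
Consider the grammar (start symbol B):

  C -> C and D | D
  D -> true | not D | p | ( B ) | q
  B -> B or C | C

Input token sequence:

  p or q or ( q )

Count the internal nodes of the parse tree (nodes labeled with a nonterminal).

12

[B [B [B [C [D p]]] or [C [D q]]] or [C [D ( [B [C [D q]]] )]]]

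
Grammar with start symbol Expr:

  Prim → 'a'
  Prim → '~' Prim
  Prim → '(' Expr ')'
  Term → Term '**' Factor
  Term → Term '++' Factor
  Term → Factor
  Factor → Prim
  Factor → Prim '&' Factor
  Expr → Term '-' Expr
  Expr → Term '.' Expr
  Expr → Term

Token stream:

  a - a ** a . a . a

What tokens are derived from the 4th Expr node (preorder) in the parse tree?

a

[Expr [Term [Factor [Prim a]]] - [Expr [Term [Term [Factor [Prim a]]] ** [Factor [Prim a]]] . [Expr [Term [Factor [Prim a]]] . [Expr [Term [Factor [Prim a]]]]]]]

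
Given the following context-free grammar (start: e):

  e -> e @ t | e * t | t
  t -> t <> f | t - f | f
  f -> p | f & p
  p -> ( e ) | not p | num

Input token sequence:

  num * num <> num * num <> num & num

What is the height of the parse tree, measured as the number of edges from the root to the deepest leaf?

[e [e [e [t [f [p num]]]] * [t [t [f [p num]]] <> [f [p num]]]] * [t [t [f [p num]]] <> [f [f [p num]] & [p num]]]]

6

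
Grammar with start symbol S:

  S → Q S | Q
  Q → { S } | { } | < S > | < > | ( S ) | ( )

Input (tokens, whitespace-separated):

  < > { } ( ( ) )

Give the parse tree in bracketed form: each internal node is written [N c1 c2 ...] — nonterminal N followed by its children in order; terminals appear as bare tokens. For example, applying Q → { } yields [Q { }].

S
Q S
< > S
< > Q S
< > { } S
< > { } Q
< > { } ( S )
< > { } ( Q )
< > { } ( ( ) )

[S [Q < >] [S [Q { }] [S [Q ( [S [Q ( )]] )]]]]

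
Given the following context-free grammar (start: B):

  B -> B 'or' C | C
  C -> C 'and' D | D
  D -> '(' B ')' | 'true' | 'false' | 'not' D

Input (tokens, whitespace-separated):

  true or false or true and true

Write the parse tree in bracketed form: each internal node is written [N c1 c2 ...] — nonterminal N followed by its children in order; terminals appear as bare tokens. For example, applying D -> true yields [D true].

[B [B [B [C [D true]]] or [C [D false]]] or [C [C [D true]] and [D true]]]

B
B or C
B or C or C
C or C or C
D or C or C
true or C or C
true or D or C
true or false or C
true or false or C and D
true or false or D and D
true or false or true and D
true or false or true and true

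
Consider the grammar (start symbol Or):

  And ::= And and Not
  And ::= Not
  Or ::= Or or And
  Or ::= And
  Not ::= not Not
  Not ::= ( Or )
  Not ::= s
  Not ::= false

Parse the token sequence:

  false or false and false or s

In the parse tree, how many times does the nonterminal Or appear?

[Or [Or [Or [And [Not false]]] or [And [And [Not false]] and [Not false]]] or [And [Not s]]]

3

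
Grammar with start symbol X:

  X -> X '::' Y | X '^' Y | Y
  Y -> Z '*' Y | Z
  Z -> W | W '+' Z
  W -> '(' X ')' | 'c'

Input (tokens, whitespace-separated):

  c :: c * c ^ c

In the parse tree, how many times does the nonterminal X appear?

[X [X [X [Y [Z [W c]]]] :: [Y [Z [W c]] * [Y [Z [W c]]]]] ^ [Y [Z [W c]]]]

3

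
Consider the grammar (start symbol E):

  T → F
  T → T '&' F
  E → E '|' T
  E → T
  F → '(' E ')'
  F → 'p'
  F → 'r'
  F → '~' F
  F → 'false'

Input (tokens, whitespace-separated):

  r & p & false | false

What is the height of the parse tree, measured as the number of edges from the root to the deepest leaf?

[E [E [T [T [T [F r]] & [F p]] & [F false]]] | [T [F false]]]

6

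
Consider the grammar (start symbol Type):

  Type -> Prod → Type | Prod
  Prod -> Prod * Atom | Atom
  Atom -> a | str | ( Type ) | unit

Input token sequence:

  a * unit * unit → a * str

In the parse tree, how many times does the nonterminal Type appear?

2

[Type [Prod [Prod [Prod [Atom a]] * [Atom unit]] * [Atom unit]] → [Type [Prod [Prod [Atom a]] * [Atom str]]]]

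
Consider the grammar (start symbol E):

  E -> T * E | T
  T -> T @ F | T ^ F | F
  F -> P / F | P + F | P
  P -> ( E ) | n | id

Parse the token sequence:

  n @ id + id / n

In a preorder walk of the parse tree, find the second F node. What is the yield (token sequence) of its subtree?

id + id / n

[E [T [T [F [P n]]] @ [F [P id] + [F [P id] / [F [P n]]]]]]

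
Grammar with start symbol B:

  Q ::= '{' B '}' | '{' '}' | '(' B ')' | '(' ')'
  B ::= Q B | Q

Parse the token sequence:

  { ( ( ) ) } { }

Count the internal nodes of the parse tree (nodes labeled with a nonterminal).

[B [Q { [B [Q ( [B [Q ( )]] )]] }] [B [Q { }]]]

8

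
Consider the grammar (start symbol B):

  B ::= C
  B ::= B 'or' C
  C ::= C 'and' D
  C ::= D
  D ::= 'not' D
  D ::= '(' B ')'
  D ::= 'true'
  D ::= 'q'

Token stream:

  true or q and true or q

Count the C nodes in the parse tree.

[B [B [B [C [D true]]] or [C [C [D q]] and [D true]]] or [C [D q]]]

4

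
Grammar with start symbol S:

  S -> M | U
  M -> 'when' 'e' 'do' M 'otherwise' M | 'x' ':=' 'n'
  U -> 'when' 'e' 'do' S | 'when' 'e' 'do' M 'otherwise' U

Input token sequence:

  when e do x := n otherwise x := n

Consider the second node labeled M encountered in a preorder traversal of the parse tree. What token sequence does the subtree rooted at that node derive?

[S [M when e do [M x := n] otherwise [M x := n]]]

x := n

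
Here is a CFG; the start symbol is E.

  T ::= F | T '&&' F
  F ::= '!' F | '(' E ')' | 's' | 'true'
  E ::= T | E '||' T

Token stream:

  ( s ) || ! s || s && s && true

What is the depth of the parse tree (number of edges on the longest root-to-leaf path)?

[E [E [E [T [F ( [E [T [F s]]] )]]] || [T [F ! [F s]]]] || [T [T [T [F s]] && [F s]] && [F true]]]

8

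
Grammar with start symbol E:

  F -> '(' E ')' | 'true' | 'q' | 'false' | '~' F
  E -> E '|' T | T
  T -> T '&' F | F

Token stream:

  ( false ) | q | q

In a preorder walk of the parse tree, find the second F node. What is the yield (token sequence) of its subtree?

false

[E [E [E [T [F ( [E [T [F false]]] )]]] | [T [F q]]] | [T [F q]]]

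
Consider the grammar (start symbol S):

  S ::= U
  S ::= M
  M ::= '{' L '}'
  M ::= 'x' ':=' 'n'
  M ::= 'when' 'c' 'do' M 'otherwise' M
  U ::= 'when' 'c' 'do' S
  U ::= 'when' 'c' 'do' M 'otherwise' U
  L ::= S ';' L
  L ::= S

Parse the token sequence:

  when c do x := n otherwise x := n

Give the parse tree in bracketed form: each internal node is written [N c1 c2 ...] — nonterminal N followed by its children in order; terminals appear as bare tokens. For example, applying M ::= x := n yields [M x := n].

[S [M when c do [M x := n] otherwise [M x := n]]]

S
M
when c do M otherwise M
when c do x := n otherwise M
when c do x := n otherwise x := n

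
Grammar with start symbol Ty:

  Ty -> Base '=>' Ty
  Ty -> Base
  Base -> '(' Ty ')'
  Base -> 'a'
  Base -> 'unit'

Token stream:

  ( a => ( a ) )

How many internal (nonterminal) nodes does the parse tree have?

[Ty [Base ( [Ty [Base a] => [Ty [Base ( [Ty [Base a]] )]]] )]]

8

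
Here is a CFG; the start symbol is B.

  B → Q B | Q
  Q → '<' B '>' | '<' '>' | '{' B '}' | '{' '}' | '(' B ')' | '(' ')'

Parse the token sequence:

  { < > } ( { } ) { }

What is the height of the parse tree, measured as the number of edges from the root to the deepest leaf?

5

[B [Q { [B [Q < >]] }] [B [Q ( [B [Q { }]] )] [B [Q { }]]]]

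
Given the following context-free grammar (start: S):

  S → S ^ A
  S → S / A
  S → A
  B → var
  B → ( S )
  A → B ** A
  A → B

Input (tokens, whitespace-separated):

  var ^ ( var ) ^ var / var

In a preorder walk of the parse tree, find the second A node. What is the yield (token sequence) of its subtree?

[S [S [S [S [A [B var]]] ^ [A [B ( [S [A [B var]]] )]]] ^ [A [B var]]] / [A [B var]]]

( var )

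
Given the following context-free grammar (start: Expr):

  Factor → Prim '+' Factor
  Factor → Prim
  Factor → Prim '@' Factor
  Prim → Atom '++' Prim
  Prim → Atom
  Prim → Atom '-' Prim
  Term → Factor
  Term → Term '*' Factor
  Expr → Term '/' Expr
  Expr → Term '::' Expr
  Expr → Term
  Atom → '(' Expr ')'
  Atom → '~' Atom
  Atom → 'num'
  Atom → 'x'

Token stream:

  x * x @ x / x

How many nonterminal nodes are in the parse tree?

17

[Expr [Term [Term [Factor [Prim [Atom x]]]] * [Factor [Prim [Atom x]] @ [Factor [Prim [Atom x]]]]] / [Expr [Term [Factor [Prim [Atom x]]]]]]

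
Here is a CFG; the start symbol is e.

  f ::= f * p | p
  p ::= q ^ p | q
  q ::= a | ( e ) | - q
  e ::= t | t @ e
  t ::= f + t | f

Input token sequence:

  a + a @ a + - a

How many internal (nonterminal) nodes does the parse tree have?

[e [t [f [p [q a]]] + [t [f [p [q a]]]]] @ [e [t [f [p [q a]]] + [t [f [p [q - [q a]]]]]]]]

19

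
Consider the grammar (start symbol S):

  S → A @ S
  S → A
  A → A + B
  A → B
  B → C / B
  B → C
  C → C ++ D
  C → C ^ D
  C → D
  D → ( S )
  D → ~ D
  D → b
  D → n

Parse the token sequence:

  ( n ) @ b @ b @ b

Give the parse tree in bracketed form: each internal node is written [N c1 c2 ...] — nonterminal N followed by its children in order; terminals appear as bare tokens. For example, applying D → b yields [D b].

[S [A [B [C [D ( [S [A [B [C [D n]]]]] )]]]] @ [S [A [B [C [D b]]]] @ [S [A [B [C [D b]]]] @ [S [A [B [C [D b]]]]]]]]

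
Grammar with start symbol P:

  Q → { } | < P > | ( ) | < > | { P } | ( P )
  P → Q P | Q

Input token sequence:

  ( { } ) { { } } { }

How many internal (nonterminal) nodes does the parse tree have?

[P [Q ( [P [Q { }]] )] [P [Q { [P [Q { }]] }] [P [Q { }]]]]

10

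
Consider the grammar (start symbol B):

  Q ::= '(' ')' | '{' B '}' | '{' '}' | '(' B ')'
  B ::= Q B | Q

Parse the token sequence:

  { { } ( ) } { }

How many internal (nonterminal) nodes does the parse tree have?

[B [Q { [B [Q { }] [B [Q ( )]]] }] [B [Q { }]]]

8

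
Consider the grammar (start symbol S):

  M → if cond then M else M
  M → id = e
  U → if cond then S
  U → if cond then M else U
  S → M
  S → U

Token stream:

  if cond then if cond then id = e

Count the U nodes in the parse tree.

2

[S [U if cond then [S [U if cond then [S [M id = e]]]]]]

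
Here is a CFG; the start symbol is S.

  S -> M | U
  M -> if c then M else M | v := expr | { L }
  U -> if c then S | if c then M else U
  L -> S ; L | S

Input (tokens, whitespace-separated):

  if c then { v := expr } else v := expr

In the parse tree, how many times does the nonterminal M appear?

4

[S [M if c then [M { [L [S [M v := expr]]] }] else [M v := expr]]]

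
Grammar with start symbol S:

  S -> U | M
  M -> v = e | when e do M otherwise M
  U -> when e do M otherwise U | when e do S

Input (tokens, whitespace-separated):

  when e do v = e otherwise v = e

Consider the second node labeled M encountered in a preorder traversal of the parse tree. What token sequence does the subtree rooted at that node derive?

v = e

[S [M when e do [M v = e] otherwise [M v = e]]]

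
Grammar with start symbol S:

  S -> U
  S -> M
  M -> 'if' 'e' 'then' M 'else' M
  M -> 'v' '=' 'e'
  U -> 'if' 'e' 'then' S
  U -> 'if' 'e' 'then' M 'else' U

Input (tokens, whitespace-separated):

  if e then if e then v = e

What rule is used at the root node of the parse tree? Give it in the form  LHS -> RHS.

[S [U if e then [S [U if e then [S [M v = e]]]]]]

S -> U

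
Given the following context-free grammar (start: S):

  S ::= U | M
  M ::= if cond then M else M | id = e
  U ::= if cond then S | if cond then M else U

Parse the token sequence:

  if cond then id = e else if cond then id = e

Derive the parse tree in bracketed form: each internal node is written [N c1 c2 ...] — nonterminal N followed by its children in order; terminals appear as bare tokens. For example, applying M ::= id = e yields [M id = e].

S
U
if cond then M else U
if cond then id = e else U
if cond then id = e else if cond then S
if cond then id = e else if cond then M
if cond then id = e else if cond then id = e

[S [U if cond then [M id = e] else [U if cond then [S [M id = e]]]]]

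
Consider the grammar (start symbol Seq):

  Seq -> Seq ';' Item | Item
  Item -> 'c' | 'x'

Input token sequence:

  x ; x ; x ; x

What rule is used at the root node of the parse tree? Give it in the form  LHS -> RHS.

[Seq [Seq [Seq [Seq [Item x]] ; [Item x]] ; [Item x]] ; [Item x]]

Seq -> Seq ';' Item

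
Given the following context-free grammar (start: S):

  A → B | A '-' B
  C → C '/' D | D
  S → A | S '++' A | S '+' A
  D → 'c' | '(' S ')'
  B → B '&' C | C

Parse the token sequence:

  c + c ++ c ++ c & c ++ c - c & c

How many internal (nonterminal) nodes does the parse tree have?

35

[S [S [S [S [S [A [B [C [D c]]]]] + [A [B [C [D c]]]]] ++ [A [B [C [D c]]]]] ++ [A [B [B [C [D c]]] & [C [D c]]]]] ++ [A [A [B [C [D c]]]] - [B [B [C [D c]]] & [C [D c]]]]]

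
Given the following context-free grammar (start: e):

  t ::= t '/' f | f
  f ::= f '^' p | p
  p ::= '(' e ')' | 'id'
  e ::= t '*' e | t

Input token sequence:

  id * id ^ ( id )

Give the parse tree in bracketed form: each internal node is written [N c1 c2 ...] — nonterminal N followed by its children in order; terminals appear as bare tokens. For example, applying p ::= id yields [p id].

e
t * e
f * e
p * e
id * e
id * t
id * f
id * f ^ p
id * p ^ p
id * id ^ p
id * id ^ ( e )
id * id ^ ( t )
id * id ^ ( f )
id * id ^ ( p )
id * id ^ ( id )

[e [t [f [p id]]] * [e [t [f [f [p id]] ^ [p ( [e [t [f [p id]]]] )]]]]]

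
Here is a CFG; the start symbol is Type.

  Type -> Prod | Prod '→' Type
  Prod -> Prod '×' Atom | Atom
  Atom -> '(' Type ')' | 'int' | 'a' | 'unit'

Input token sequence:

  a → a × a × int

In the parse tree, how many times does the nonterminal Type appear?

[Type [Prod [Atom a]] → [Type [Prod [Prod [Prod [Atom a]] × [Atom a]] × [Atom int]]]]

2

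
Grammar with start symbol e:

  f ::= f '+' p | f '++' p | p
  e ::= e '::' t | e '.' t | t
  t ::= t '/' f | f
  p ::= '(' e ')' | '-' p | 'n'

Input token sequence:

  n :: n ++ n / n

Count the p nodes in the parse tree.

4

[e [e [t [f [p n]]]] :: [t [t [f [f [p n]] ++ [p n]]] / [f [p n]]]]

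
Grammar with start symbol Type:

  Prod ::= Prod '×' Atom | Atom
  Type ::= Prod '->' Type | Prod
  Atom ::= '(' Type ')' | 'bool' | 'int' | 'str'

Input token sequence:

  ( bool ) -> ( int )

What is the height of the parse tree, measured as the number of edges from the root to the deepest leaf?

7

[Type [Prod [Atom ( [Type [Prod [Atom bool]]] )]] -> [Type [Prod [Atom ( [Type [Prod [Atom int]]] )]]]]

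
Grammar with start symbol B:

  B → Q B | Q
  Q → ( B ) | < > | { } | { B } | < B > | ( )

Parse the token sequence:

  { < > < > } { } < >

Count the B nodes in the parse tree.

5

[B [Q { [B [Q < >] [B [Q < >]]] }] [B [Q { }] [B [Q < >]]]]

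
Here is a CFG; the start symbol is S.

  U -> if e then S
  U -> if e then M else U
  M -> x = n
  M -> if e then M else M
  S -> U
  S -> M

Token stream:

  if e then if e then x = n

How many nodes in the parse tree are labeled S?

3

[S [U if e then [S [U if e then [S [M x = n]]]]]]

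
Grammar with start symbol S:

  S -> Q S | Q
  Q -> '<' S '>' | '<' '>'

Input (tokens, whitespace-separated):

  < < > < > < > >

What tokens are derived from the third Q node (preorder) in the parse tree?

[S [Q < [S [Q < >] [S [Q < >] [S [Q < >]]]] >]]

< >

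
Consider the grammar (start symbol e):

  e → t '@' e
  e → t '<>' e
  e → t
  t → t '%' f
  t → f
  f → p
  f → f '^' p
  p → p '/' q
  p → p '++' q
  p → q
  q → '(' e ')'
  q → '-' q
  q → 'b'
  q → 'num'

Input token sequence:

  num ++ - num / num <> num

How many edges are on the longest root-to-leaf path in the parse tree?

7

[e [t [f [p [p [p [q num]] ++ [q - [q num]]] / [q num]]]] <> [e [t [f [p [q num]]]]]]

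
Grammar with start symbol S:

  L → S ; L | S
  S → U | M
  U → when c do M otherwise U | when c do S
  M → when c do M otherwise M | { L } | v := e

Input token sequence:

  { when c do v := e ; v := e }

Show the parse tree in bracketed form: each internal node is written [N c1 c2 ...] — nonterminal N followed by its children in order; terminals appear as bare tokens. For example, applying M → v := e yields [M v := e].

[S [M { [L [S [U when c do [S [M v := e]]]] ; [L [S [M v := e]]]] }]]

S
M
{ L }
{ S ; L }
{ U ; L }
{ when c do S ; L }
{ when c do M ; L }
{ when c do v := e ; L }
{ when c do v := e ; S }
{ when c do v := e ; M }
{ when c do v := e ; v := e }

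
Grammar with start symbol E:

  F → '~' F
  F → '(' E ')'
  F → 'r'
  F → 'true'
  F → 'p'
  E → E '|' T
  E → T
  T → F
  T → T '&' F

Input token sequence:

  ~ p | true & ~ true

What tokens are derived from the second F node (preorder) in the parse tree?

[E [E [T [F ~ [F p]]]] | [T [T [F true]] & [F ~ [F true]]]]

p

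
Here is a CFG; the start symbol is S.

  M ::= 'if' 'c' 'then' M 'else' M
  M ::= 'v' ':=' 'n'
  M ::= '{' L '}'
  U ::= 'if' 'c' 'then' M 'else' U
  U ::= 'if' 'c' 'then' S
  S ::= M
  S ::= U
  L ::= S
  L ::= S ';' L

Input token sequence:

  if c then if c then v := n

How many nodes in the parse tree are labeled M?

1

[S [U if c then [S [U if c then [S [M v := n]]]]]]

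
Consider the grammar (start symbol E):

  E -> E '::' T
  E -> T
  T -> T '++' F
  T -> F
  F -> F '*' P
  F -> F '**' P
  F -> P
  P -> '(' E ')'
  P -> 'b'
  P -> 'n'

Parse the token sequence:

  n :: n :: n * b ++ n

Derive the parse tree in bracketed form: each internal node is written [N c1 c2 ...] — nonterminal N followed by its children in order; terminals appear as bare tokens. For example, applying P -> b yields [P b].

[E [E [E [T [F [P n]]]] :: [T [F [P n]]]] :: [T [T [F [F [P n]] * [P b]]] ++ [F [P n]]]]

E
E :: T
E :: T :: T
T :: T :: T
F :: T :: T
P :: T :: T
n :: T :: T
n :: F :: T
n :: P :: T
n :: n :: T
n :: n :: T ++ F
n :: n :: F ++ F
n :: n :: F * P ++ F
n :: n :: P * P ++ F
n :: n :: n * P ++ F
n :: n :: n * b ++ F
n :: n :: n * b ++ P
n :: n :: n * b ++ n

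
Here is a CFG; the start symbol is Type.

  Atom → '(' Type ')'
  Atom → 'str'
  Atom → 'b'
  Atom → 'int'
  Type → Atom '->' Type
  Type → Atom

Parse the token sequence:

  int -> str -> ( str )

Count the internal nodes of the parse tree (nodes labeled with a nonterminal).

[Type [Atom int] -> [Type [Atom str] -> [Type [Atom ( [Type [Atom str]] )]]]]

8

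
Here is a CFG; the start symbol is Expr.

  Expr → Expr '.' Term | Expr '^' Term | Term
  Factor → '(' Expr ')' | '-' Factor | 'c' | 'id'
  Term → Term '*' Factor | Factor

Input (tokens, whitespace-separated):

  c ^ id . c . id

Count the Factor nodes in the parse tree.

[Expr [Expr [Expr [Expr [Term [Factor c]]] ^ [Term [Factor id]]] . [Term [Factor c]]] . [Term [Factor id]]]

4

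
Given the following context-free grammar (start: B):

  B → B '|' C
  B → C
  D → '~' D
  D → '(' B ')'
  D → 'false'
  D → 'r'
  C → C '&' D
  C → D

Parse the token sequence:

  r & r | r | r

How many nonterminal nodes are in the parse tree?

[B [B [B [C [C [D r]] & [D r]]] | [C [D r]]] | [C [D r]]]

11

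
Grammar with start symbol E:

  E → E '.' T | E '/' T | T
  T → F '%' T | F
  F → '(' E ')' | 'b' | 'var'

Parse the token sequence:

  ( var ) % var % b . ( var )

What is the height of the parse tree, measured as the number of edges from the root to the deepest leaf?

[E [E [T [F ( [E [T [F var]]] )] % [T [F var] % [T [F b]]]]] . [T [F ( [E [T [F var]]] )]]]

7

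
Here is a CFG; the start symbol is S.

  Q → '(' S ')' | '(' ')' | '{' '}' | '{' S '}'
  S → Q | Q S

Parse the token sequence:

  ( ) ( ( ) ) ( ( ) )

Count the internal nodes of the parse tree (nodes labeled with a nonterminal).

10

[S [Q ( )] [S [Q ( [S [Q ( )]] )] [S [Q ( [S [Q ( )]] )]]]]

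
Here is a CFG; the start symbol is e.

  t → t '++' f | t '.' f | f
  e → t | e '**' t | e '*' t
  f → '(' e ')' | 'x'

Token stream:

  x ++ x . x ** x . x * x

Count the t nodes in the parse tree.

[e [e [e [t [t [t [f x]] ++ [f x]] . [f x]]] ** [t [t [f x]] . [f x]]] * [t [f x]]]

6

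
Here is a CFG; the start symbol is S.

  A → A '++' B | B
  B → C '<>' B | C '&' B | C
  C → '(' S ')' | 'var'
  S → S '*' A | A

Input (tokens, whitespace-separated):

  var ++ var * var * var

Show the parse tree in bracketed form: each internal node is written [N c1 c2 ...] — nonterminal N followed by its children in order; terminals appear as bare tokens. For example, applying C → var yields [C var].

[S [S [S [A [A [B [C var]]] ++ [B [C var]]]] * [A [B [C var]]]] * [A [B [C var]]]]

S
S * A
S * A * A
A * A * A
A ++ B * A * A
B ++ B * A * A
C ++ B * A * A
var ++ B * A * A
var ++ C * A * A
var ++ var * A * A
var ++ var * B * A
var ++ var * C * A
var ++ var * var * A
var ++ var * var * B
var ++ var * var * C
var ++ var * var * var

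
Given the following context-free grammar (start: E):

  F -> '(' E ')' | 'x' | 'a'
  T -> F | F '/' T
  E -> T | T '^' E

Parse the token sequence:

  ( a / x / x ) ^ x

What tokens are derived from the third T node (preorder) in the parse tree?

[E [T [F ( [E [T [F a] / [T [F x] / [T [F x]]]]] )]] ^ [E [T [F x]]]]

x / x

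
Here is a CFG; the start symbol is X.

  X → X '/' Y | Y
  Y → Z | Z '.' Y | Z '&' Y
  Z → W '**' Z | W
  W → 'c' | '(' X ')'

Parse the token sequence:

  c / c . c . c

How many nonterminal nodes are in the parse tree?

[X [X [Y [Z [W c]]]] / [Y [Z [W c]] . [Y [Z [W c]] . [Y [Z [W c]]]]]]

14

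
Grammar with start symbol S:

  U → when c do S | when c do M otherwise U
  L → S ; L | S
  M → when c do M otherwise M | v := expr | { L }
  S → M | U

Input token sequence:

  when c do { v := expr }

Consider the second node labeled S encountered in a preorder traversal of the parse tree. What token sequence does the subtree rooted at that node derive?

[S [U when c do [S [M { [L [S [M v := expr]]] }]]]]

{ v := expr }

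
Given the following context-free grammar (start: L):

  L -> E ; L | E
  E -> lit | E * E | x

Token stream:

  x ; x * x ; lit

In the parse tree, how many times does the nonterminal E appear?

[L [E x] ; [L [E [E x] * [E x]] ; [L [E lit]]]]

5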